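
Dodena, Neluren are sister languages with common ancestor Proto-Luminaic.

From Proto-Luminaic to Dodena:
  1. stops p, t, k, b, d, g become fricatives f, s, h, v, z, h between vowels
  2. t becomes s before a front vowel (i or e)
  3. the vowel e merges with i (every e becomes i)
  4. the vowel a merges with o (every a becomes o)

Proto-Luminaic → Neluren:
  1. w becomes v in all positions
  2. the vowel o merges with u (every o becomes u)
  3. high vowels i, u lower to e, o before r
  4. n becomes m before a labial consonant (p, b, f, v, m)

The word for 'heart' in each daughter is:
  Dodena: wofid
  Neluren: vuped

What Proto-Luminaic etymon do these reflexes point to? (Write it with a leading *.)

*woped

Position 3: Dodena has f, Neluren has p. Neluren preserves p here (none of its changes turn any other segment into p), so the proto-segment is *p.
Position 4: Dodena has i, Neluren has e. Taking the neighbouring segments as reconstructed: Dodena i could go back to *e or *i; Neluren e can only go back to *e — the one source consistent with every daughter is *e.
This points to *woped. Verify forward in each daughter:
Dodena: *woped > wofed > wofid  (by intervocalic lenition, vowel merger)
Neluren: *woped
  woped → voped   [unconditioned shift]
  voped → vuped   [vowel merger]
  vuped (rule 3 does not apply)
  vuped (rule 4 does not apply)
  giving Neluren vuped.
*woped is the unique common source.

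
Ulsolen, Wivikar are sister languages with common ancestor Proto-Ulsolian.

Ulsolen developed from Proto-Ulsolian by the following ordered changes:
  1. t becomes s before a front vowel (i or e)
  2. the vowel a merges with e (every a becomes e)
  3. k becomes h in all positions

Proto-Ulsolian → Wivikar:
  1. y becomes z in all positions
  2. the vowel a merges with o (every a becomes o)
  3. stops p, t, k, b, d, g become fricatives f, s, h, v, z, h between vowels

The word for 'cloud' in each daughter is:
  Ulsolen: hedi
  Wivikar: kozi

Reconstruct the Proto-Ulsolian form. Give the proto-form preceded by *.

Position 2: Ulsolen has e, Wivikar has o. Taking the neighbouring segments as reconstructed: Ulsolen e could go back to *a or *e; Wivikar o could go back to *a or *o — the one source consistent with every daughter is *a.
Position 3: Ulsolen has d, Wivikar has z. Ulsolen preserves d here (none of its changes turn any other segment into d), so the proto-segment is *d.
Position 1: Ulsolen has h, Wivikar has k. Wivikar preserves k here (none of its changes turn any other segment into k), so the proto-segment is *k.
This points to *kadi. Verify forward in each daughter:
Ulsolen: *kadi
  kadi (rule 1 does not apply)
  kadi → kedi   [vowel merger]
  kedi → hedi   [unconditioned shift]
  giving Ulsolen hedi.
Wivikar: start from *kadi.
  rule 1: no change — kadi
  rule 2 (vowel merger): kadi → kodi
  rule 3 (intervocalic lenition): kodi → kozi
  ⇒ Wivikar kozi
*kadi is the unique common source.

*kadi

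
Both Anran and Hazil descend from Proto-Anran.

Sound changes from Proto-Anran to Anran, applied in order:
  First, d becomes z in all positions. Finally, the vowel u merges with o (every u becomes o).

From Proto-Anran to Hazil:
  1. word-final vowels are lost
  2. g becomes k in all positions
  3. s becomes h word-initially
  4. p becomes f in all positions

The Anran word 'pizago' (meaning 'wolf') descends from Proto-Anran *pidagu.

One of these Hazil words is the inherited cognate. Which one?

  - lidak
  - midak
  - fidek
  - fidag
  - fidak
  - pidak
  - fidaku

fidak

Hazil: *pidagu
  pidagu → pidag   [apocope]
  pidag → pidak   [unconditioned shift]
  pidak (rule 3 does not apply)
  pidak → fidak   [unconditioned shift]
  giving Hazil fidak.
The other candidates each miss or misapply at least one Hazil change.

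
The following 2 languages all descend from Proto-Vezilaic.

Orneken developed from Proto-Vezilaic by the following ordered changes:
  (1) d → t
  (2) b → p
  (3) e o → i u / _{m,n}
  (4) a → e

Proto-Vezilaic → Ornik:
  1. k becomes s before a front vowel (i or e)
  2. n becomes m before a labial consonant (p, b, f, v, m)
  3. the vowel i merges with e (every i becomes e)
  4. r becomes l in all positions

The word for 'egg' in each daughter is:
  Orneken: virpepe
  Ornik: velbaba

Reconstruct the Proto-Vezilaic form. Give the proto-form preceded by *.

*virbaba

Position 7: Orneken has e, Ornik has a. Ornik preserves a here (none of its changes turn any other segment into a), so the proto-segment is *a.
Position 3: Orneken has r, Ornik has l. Orneken preserves r here (none of its changes turn any other segment into r), so the proto-segment is *r.
Position 5: Orneken has e, Ornik has a. Ornik preserves a here (none of its changes turn any other segment into a), so the proto-segment is *a.
Verify the candidate proto-form against each daughter:
Orneken: *virbaba
  virbaba (rule 1 does not apply)
  virbaba → virpapa   [unconditioned shift]
  virpapa (rule 3 does not apply)
  virpapa → virpepe   [vowel merger]
  giving Orneken virpepe.
Ornik: start from *virbaba.
  rule 1: no change — virbaba
  rule 2: no change — virbaba
  rule 3 (vowel merger): virbaba → verbaba
  rule 4 (unconditioned shift): verbaba → velbaba
  ⇒ Ornik velbaba
*virbaba is the unique common source.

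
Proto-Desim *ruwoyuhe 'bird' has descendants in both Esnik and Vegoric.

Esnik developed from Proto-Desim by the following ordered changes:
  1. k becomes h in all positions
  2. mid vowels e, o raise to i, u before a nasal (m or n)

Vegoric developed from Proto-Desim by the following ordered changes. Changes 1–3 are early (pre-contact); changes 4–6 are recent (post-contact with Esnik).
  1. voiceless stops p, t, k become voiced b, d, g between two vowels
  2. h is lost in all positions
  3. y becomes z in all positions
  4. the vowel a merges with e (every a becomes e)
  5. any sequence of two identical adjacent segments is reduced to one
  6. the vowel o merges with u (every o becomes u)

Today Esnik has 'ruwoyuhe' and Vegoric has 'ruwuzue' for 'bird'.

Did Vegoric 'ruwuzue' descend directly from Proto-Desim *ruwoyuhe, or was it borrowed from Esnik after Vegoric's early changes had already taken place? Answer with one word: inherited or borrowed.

If inherited, *ruwoyuhe would pass through all of Vegoric's changes:
Vegoric: *ruwoyuhe > ruwoyue > ruwozue > ruwuzue  (by h-loss, unconditioned shift, vowel merger)
If borrowed from Esnik 'ruwoyuhe' after the early changes, it would undergo only the recent ones:
  rule 4 (vowel merger): no change (ruwoyuhe)
  rule 5 (degemination): no change (ruwoyuhe)
  rule 6 (vowel merger): ruwoyuhe → ruwuyuhe
  ⇒ as a loan: ruwuyuhe
Vegoric 'ruwuzue' matches the inherited outcome exactly, so it is an inherited cognate, not a loan.

inherited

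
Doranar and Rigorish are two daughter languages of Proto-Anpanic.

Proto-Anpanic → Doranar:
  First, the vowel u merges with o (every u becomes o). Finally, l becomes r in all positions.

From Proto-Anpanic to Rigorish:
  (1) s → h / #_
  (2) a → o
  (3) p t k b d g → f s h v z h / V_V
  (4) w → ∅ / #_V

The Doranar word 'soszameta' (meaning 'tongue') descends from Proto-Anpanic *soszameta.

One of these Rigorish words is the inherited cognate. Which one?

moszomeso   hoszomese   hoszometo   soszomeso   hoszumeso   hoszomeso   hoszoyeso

Rigorish: *soszameta
  soszameta → hoszameta   [debuccalisation]
  hoszameta → hoszometo   [vowel merger]
  hoszometo → hoszomeso   [intervocalic lenition]
  hoszomeso (rule 4 does not apply)
  giving Rigorish hoszomeso.
Only 'hoszomeso' matches the regular Rigorish development of *soszameta.

hoszomeso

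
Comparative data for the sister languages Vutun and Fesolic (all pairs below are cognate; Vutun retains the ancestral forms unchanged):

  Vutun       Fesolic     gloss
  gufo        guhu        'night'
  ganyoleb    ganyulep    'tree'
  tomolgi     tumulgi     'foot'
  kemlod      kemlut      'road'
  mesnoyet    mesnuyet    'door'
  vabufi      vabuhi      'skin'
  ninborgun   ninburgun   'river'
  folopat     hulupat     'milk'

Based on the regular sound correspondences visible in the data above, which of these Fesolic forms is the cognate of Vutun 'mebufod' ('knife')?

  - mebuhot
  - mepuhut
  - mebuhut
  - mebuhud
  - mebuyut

gufo ~ guhu — Vutun f corresponds to Fesolic h between vowels (before a back vowel).
ganyoleb ~ ganyulep, tomolgi ~ tumulgi — Vutun o corresponds to Fesolic u after a consonant, before a consonant other than r, m, n, p, b, f, v.
kemlod ~ kemlut — Vutun d corresponds to Fesolic t word-finally.
Applying these to Vutun 'mebufod':
  mebufod → mebuhod   (f→h between vowels (before a back vowel))
  mebuhod → mebuhud   (o→u after a consonant, before a consonant other than r, m, n, p, b, f, v)
  mebuhud → mebuhut   (d→t word-finally)
So the Fesolic cognate is 'mebuhut'.

mebuhut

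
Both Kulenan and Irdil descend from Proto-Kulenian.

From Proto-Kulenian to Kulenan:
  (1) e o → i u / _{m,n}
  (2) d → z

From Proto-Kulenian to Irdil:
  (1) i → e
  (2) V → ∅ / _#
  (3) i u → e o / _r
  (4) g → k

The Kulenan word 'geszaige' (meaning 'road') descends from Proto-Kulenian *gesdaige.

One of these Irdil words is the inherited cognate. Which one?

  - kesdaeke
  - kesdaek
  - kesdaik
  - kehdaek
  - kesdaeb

Irdil: start from *gesdaige.
  rule 1 (vowel merger): gesdaige → gesdaege
  rule 2 (apocope): gesdaege → gesdaeg
  rule 3: no change — gesdaeg
  rule 4 (unconditioned shift): gesdaeg → kesdaek
  ⇒ Irdil kesdaek
Only 'kesdaek' matches the regular Irdil development of *gesdaige.

kesdaek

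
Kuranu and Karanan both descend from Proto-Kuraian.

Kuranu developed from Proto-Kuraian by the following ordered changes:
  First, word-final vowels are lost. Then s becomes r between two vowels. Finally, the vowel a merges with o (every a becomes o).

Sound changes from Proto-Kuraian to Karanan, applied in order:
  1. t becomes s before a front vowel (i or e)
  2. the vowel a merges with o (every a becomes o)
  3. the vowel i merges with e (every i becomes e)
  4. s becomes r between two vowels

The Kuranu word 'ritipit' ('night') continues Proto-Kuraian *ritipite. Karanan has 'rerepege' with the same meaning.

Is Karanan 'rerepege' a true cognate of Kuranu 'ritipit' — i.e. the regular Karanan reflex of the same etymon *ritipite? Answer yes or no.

no

Derive the expected Karanan reflex of *ritipite:
Karanan: *ritipite
  ritipite → risipise   [palatalisation]
  risipise (rule 2 does not apply)
  risipise → resepese   [vowel merger]
  resepese → rerepere   [rhotacism]
  giving Karanan rerepere.
The regular Karanan reflex would be 'rerepere', but the attested form is 'rerepege'. The correspondence is irregular, so they are not cognates (the Karanan form has a different source).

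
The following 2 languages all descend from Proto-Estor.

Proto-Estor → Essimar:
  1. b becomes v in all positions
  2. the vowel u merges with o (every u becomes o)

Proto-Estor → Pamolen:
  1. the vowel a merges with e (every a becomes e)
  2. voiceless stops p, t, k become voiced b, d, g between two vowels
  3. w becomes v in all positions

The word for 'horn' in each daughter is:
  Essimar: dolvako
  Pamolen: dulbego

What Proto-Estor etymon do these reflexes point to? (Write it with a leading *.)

Position 5: Essimar has a, Pamolen has e. Essimar preserves a here (none of its changes turn any other segment into a), so the proto-segment is *a.
Position 2: Essimar has o, Pamolen has u. Pamolen preserves u here (none of its changes turn any other segment into u), so the proto-segment is *u.
Verify the candidate proto-form against each daughter:
Essimar: start from *dulbako.
  rule 1 (unconditioned shift): dulbako → dulvako
  rule 2 (vowel merger): dulvako → dolvako
  ⇒ Essimar dolvako
Pamolen: *dulbako
  dulbako → dulbeko   [vowel merger]
  dulbeko → dulbego   [intervocalic voicing]
  dulbego (rule 3 does not apply)
  giving Pamolen dulbego.
Only *dulbako yields all of Essimar dolvako, Pamolen dulbego.

*dulbako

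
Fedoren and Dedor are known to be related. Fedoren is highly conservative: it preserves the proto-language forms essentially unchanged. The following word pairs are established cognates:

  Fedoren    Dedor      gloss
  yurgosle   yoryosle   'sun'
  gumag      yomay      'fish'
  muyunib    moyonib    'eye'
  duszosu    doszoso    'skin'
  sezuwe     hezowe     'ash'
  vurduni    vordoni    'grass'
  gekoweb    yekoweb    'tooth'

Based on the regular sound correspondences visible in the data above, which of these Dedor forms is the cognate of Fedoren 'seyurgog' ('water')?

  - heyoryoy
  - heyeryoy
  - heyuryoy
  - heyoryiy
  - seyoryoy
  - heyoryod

sezuwe ~ hezowe — Fedoren s corresponds to Dedor h word-initially before a front vowel.
yurgosle ~ yoryosle, vurduni ~ vordoni — Fedoren u corresponds to Dedor o after a consonant, before r.
yurgosle ~ yoryosle — Fedoren g corresponds to Dedor y after a consonant, before a back vowel.
gumag ~ yomay — Fedoren g corresponds to Dedor y word-finally.
Applying these to Fedoren 'seyurgog':
  seyurgog → heyurgog   (s→h word-initially before a front vowel)
  heyurgog → heyorgog   (u→o after a consonant, before r)
  heyorgog → heyoryog   (g→y after a consonant, before a back vowel)
  heyoryog → heyoryoy   (g→y word-finally)
So the Dedor cognate is 'heyoryoy'.

heyoryoy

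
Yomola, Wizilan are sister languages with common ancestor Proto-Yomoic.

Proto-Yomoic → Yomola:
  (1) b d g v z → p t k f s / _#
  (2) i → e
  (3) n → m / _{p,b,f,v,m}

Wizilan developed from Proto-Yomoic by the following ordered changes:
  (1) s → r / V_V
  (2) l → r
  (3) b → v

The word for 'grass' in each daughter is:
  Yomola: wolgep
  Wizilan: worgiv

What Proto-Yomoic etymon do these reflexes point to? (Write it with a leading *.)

Position 3: Yomola has l, Wizilan has r. Yomola preserves l here (none of its changes turn any other segment into l), so the proto-segment is *l.
Position 6: Yomola has p, Wizilan has v. Taking the neighbouring segments as reconstructed: Yomola p could go back to *p or *b; Wizilan v could go back to *b or *v — the one source consistent with every daughter is *b.
Continuing position by position gives *wolgib; check it forward:
Yomola: *wolgib
  wolgib → wolgip   [final devoicing]
  wolgip → wolgep   [vowel merger]
  wolgep (rule 3 does not apply)
  giving Yomola wolgep.
Wizilan: start from *wolgib.
  rule 1: no change — wolgib
  rule 2 (unconditioned shift): wolgib → worgib
  rule 3 (unconditioned shift): worgib → worgiv
  ⇒ Wizilan worgiv
*wolgib is the unique common source.

*wolgib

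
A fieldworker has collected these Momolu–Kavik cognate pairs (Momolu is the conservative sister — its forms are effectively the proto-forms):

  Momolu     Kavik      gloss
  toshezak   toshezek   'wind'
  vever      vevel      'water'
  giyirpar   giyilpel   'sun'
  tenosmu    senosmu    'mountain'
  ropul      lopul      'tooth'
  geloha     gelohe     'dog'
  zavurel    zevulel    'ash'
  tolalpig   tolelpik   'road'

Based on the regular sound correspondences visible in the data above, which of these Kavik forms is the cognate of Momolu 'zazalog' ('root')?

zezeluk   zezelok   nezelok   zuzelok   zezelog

zezelok

toshezak ~ toshezek, tolalpig ~ tolelpik — Momolu a corresponds to Kavik e after a consonant, before a consonant other than r, m, n, p, b, f, v.
tolalpig ~ tolelpik — Momolu g corresponds to Kavik k word-finally.
Applying these to Momolu 'zazalog':
  zazalog → zezalog   (a→e after a consonant, before a consonant other than r, m, n, p, b, f, v)
  zezalog → zezelog   (a→e after a consonant, before a consonant other than r, m, n, p, b, f, v)
  zezelog → zezelok   (g→k word-finally)
So the Kavik cognate is 'zezelok'.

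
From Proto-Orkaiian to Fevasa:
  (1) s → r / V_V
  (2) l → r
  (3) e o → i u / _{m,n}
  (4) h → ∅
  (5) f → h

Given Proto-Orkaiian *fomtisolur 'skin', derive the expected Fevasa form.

humtirorur

Fevasa: *fomtisolur > fomtirolur > fomtirorur > fumtirorur > humtirorur  (by rhotacism, unconditioned shift, pre-nasal raising, unconditioned shift)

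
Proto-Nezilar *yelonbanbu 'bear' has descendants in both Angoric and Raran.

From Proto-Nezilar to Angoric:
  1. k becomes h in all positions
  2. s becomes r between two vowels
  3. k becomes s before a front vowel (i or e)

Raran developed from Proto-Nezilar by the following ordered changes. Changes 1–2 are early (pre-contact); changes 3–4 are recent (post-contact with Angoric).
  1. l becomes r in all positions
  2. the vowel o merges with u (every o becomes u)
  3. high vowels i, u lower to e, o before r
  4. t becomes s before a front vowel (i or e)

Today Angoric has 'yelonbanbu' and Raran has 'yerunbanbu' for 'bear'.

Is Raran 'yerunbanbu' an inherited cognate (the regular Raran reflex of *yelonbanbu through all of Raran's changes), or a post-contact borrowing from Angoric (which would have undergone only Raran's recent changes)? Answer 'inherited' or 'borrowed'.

If inherited, *yelonbanbu would pass through all of Raran's changes:
Raran: start from *yelonbanbu.
  rule 1 (unconditioned shift): yelonbanbu → yeronbanbu
  rule 2 (vowel merger): yeronbanbu → yerunbanbu
  rule 3: no change — yerunbanbu
  rule 4: no change — yerunbanbu
  ⇒ Raran yerunbanbu
If borrowed from Angoric 'yelonbanbu' after the early changes, it would undergo only the recent ones:
  rule 3 (pre-rhotic lowering): no change (yelonbanbu)
  rule 4 (palatalisation): no change (yelonbanbu)
  ⇒ as a loan: yelonbanbu
Raran 'yerunbanbu' matches the inherited outcome exactly, so it is an inherited cognate, not a loan.

inherited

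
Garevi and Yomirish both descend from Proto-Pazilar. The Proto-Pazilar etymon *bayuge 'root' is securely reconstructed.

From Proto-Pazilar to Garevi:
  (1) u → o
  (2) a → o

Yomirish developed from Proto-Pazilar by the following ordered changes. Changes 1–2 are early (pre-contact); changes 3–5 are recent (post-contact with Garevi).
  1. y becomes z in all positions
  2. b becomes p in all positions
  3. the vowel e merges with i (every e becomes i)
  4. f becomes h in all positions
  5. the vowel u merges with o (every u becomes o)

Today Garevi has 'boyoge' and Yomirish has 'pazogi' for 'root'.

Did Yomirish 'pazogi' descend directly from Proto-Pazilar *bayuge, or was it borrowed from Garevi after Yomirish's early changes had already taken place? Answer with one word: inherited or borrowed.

inherited

If inherited, *bayuge would pass through all of Yomirish's changes:
Yomirish: *bayuge
  bayuge → bazuge   [unconditioned shift]
  bazuge → pazuge   [unconditioned shift]
  pazuge → pazugi   [vowel merger]
  pazugi (rule 4 does not apply)
  pazugi → pazogi   [vowel merger]
  giving Yomirish pazogi.
If borrowed from Garevi 'boyoge' after the early changes, it would undergo only the recent ones:
  rule 3 (vowel merger): boyoge → boyogi
  rule 4 (unconditioned shift): no change (boyogi)
  rule 5 (vowel merger): no change (boyogi)
  ⇒ as a loan: boyogi
Yomirish 'pazogi' matches the inherited outcome exactly, so it is an inherited cognate, not a loan.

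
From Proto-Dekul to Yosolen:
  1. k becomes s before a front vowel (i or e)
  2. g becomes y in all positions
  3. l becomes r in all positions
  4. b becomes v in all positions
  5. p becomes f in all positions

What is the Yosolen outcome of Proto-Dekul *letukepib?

retusefiv

Yosolen: *letukepib
  letukepib → letusepib   [palatalisation]
  letusepib (rule 2 does not apply)
  letusepib → retusepib   [unconditioned shift]
  retusepib → retusepiv   [unconditioned shift]
  retusepiv → retusefiv   [unconditioned shift]
  giving Yosolen retusefiv.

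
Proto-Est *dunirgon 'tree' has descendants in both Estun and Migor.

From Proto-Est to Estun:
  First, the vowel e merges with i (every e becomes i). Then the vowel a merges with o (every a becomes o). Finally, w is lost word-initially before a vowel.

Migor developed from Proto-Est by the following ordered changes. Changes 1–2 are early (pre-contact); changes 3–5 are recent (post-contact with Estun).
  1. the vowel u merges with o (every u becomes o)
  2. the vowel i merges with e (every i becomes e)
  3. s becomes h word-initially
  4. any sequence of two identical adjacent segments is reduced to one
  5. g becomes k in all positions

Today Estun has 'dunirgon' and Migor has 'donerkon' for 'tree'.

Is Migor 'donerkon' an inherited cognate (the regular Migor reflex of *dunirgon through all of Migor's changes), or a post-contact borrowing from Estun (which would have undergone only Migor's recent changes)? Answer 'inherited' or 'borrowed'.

inherited

If inherited, *dunirgon would pass through all of Migor's changes:
Migor: *dunirgon
  dunirgon → donirgon   [vowel merger]
  donirgon → donergon   [vowel merger]
  donergon (rule 3 does not apply)
  donergon (rule 4 does not apply)
  donergon → donerkon   [unconditioned shift]
  giving Migor donerkon.
If borrowed from Estun 'dunirgon' after the early changes, it would undergo only the recent ones:
  rule 3 (debuccalisation): no change (dunirgon)
  rule 4 (degemination): no change (dunirgon)
  rule 5 (unconditioned shift): dunirgon → dunirkon
  ⇒ as a loan: dunirkon
Migor 'donerkon' matches the inherited outcome exactly, so it is an inherited cognate, not a loan.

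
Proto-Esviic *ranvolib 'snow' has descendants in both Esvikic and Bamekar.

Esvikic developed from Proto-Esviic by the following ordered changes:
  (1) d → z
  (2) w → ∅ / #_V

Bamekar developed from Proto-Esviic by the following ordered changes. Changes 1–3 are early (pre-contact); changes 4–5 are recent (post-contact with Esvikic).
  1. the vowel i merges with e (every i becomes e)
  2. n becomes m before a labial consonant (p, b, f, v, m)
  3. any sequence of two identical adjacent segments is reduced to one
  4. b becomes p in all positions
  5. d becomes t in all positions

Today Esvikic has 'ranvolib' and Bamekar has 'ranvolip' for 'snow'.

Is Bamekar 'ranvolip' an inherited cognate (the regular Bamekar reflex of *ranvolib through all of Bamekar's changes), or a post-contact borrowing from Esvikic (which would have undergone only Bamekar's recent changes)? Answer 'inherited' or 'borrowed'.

If inherited, *ranvolib would pass through all of Bamekar's changes:
Bamekar: start from *ranvolib.
  rule 1 (vowel merger): ranvolib → ranvoleb
  rule 2 (nasal place assimilation): ranvoleb → ramvoleb
  rule 3: no change — ramvoleb
  rule 4 (unconditioned shift): ramvoleb → ramvolep
  rule 5: no change — ramvolep
  ⇒ Bamekar ramvolep
If borrowed from Esvikic 'ranvolib' after the early changes, it would undergo only the recent ones:
  rule 4 (unconditioned shift): ranvolib → ranvolip
  rule 5 (unconditioned shift): no change (ranvolip)
  ⇒ as a loan: ranvolip
Bamekar 'ranvolip' matches the loan outcome 'ranvolip', not the inherited 'ramvolep' — it skipped the early Bamekar changes, so it was borrowed from Esvikic.

borrowed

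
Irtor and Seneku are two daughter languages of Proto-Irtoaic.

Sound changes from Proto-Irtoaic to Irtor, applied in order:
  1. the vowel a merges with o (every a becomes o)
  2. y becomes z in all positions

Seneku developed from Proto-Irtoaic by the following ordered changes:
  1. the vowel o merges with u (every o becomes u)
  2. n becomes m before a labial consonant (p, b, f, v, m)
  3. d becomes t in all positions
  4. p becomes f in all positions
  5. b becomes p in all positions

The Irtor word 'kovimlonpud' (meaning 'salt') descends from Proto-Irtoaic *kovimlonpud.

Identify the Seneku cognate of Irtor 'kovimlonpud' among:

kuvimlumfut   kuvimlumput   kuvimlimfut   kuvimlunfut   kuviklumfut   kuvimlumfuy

kuvimlumfut

Seneku: *kovimlonpud
  kovimlonpud → kuvimlunpud   [vowel merger]
  kuvimlunpud → kuvimlumpud   [nasal place assimilation]
  kuvimlumpud → kuvimlumput   [unconditioned shift]
  kuvimlumput → kuvimlumfut   [unconditioned shift]
  kuvimlumfut (rule 5 does not apply)
  giving Seneku kuvimlumfut.
Among the options, 'kuvimlumfut' alone shows every Seneku change applied in order.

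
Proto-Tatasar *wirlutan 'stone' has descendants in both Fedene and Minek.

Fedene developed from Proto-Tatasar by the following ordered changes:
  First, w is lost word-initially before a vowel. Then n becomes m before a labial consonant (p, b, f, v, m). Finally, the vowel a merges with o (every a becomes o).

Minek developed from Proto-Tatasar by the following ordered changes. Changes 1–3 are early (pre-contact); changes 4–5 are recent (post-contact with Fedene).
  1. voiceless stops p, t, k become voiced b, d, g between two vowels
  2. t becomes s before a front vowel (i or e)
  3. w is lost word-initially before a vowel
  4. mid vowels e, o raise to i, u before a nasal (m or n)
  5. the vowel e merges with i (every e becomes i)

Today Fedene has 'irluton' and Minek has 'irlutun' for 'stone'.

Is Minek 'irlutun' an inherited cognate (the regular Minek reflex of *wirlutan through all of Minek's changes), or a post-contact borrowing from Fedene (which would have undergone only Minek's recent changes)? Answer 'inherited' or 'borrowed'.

If inherited, *wirlutan would pass through all of Minek's changes:
Minek: *wirlutan > wirludan > irludan  (by intervocalic voicing, glide loss)
If borrowed from Fedene 'irluton' after the early changes, it would undergo only the recent ones:
  rule 4 (pre-nasal raising): irluton → irlutun
  rule 5 (vowel merger): no change (irlutun)
  ⇒ as a loan: irlutun
Minek 'irlutun' matches the loan outcome 'irlutun', not the inherited 'irludan' — it skipped the early Minek changes, so it was borrowed from Fedene.

borrowed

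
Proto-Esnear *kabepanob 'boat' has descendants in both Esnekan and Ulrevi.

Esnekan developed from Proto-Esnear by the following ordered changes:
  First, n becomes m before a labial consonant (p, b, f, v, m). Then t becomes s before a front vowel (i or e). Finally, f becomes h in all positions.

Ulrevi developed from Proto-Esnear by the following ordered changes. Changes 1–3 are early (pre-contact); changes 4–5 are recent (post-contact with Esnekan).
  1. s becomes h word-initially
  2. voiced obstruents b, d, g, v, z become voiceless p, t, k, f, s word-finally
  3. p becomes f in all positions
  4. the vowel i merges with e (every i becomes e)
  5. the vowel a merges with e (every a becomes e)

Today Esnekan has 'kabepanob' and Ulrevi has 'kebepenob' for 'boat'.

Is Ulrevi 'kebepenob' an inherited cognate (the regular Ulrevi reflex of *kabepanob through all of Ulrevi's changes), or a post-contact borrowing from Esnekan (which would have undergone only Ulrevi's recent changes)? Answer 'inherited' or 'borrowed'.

If inherited, *kabepanob would pass through all of Ulrevi's changes:
Ulrevi: *kabepanob
  kabepanob (rule 1 does not apply)
  kabepanob → kabepanop   [final devoicing]
  kabepanop → kabefanof   [unconditioned shift]
  kabefanof (rule 4 does not apply)
  kabefanof → kebefenof   [vowel merger]
  giving Ulrevi kebefenof.
If borrowed from Esnekan 'kabepanob' after the early changes, it would undergo only the recent ones:
  rule 4 (vowel merger): no change (kabepanob)
  rule 5 (vowel merger): kabepanob → kebepenob
  ⇒ as a loan: kebepenob
Ulrevi 'kebepenob' matches the loan outcome 'kebepenob', not the inherited 'kebefenof' — it skipped the early Ulrevi changes, so it was borrowed from Esnekan.

borrowed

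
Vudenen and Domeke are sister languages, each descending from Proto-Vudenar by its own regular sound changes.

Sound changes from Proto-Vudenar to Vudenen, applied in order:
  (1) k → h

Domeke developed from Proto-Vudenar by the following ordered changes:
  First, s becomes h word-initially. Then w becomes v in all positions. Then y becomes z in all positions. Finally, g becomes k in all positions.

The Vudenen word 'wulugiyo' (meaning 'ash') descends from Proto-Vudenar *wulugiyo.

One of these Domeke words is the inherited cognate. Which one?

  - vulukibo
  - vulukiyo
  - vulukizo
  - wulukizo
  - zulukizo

vulukizo

Domeke: *wulugiyo > vulugiyo > vulugizo > vulukizo  (by unconditioned shift, unconditioned shift, unconditioned shift)
Only 'vulukizo' matches the regular Domeke development of *wulugiyo.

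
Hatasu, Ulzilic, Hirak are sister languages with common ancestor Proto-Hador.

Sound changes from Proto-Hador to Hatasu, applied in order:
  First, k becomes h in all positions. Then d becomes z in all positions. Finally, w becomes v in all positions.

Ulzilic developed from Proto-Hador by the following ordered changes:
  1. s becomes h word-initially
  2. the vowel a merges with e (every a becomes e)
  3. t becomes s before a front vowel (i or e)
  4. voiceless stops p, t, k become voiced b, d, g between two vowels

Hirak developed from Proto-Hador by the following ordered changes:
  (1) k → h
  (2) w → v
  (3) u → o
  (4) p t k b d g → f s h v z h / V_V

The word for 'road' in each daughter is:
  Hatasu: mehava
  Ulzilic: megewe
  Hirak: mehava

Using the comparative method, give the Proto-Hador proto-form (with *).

Position 5: Hatasu has v, Ulzilic has w, Hirak has v. Ulzilic preserves w here (none of its changes turn any other segment into w), so the proto-segment is *w.
Position 3: Hatasu has h, Ulzilic has g, Hirak has h. Taking the neighbouring segments as reconstructed: Hatasu h could go back to *k or *h; Ulzilic g could go back to *k or *g; Hirak h could go back to *k or *g or *h — the one source consistent with every daughter is *k.
Continuing position by position gives *mekawa; check it forward:
Hatasu: start from *mekawa.
  rule 1 (unconditioned shift): mekawa → mehawa
  rule 2: no change — mehawa
  rule 3 (unconditioned shift): mehawa → mehava
  ⇒ Hatasu mehava
Ulzilic: start from *mekawa.
  rule 1: no change — mekawa
  rule 2 (vowel merger): mekawa → mekewe
  rule 3: no change — mekewe
  rule 4 (intervocalic voicing): mekewe → megewe
  ⇒ Ulzilic megewe
Hirak: start from *mekawa.
  rule 1 (unconditioned shift): mekawa → mehawa
  rule 2 (unconditioned shift): mehawa → mehava
  rule 3: no change — mehava
  rule 4: no change — mehava
  ⇒ Hirak mehava
No other proto-form is consistent with every reflex, so the reconstruction is *mekawa.

*mekawa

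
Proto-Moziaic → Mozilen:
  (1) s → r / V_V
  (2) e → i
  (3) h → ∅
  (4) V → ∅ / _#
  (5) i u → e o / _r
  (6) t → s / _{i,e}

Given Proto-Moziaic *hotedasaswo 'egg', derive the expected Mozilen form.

osidarasw

Mozilen: *hotedasaswo
  hotedasaswo → hotedaraswo   [rhotacism]
  hotedaraswo → hotidaraswo   [vowel merger]
  hotidaraswo → otidaraswo   [h-loss]
  otidaraswo → otidarasw   [apocope]
  otidarasw (rule 5 does not apply)
  otidarasw → osidarasw   [palatalisation]
  giving Mozilen osidarasw.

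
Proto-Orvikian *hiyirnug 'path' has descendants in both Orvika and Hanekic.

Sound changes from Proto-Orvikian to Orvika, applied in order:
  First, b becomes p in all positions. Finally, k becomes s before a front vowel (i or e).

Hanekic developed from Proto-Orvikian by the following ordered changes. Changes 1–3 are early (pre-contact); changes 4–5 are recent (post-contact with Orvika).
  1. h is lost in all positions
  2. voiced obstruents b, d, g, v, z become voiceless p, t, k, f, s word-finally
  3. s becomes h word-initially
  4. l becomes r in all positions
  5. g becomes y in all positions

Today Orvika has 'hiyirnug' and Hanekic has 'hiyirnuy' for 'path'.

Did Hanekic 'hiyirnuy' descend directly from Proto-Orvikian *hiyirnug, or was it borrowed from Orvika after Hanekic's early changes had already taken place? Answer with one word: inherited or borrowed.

If inherited, *hiyirnug would pass through all of Hanekic's changes:
Hanekic: *hiyirnug
  hiyirnug → iyirnug   [h-loss]
  iyirnug → iyirnuk   [final devoicing]
  iyirnuk (rule 3 does not apply)
  iyirnuk (rule 4 does not apply)
  iyirnuk (rule 5 does not apply)
  giving Hanekic iyirnuk.
If borrowed from Orvika 'hiyirnug' after the early changes, it would undergo only the recent ones:
  rule 4 (unconditioned shift): no change (hiyirnug)
  rule 5 (unconditioned shift): hiyirnug → hiyirnuy
  ⇒ as a loan: hiyirnuy
Hanekic 'hiyirnuy' matches the loan outcome 'hiyirnuy', not the inherited 'iyirnuk' — it skipped the early Hanekic changes, so it was borrowed from Orvika.

borrowed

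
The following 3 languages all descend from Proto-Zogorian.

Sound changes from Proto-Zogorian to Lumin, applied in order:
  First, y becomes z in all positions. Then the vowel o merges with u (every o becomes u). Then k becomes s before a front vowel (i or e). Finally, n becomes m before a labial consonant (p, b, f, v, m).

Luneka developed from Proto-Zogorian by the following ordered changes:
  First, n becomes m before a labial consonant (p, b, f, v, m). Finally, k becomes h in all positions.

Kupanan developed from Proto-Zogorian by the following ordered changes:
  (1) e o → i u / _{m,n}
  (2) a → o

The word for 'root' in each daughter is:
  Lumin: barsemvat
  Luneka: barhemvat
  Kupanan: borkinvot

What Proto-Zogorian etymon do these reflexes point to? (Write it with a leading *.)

*barkenvat

Position 6: Lumin has m, Luneka has m, Kupanan has n. Kupanan preserves n here (none of its changes turn any other segment into n), so the proto-segment is *n.
Position 2: Lumin has a, Luneka has a, Kupanan has o. Lumin preserves a here (none of its changes turn any other segment into a), so the proto-segment is *a.
Position 5: Lumin has e, Luneka has e, Kupanan has i. Lumin preserves e here (none of its changes turn any other segment into e), so the proto-segment is *e.
Continuing position by position gives *barkenvat; check it forward:
Lumin: *barkenvat > barsenvat > barsemvat  (by palatalisation, nasal place assimilation)
Luneka: start from *barkenvat.
  rule 1 (nasal place assimilation): barkenvat → barkemvat
  rule 2 (unconditioned shift): barkemvat → barhemvat
  ⇒ Luneka barhemvat
Kupanan: *barkenvat > barkinvat > borkinvot  (by pre-nasal raising, vowel merger)
No other proto-form is consistent with every reflex, so the reconstruction is *barkenvat.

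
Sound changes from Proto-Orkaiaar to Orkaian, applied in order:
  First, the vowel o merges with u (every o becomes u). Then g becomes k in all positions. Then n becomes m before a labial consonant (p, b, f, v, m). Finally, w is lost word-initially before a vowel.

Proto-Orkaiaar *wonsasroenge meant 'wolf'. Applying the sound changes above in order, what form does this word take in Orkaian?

Orkaian: start from *wonsasroenge.
  rule 1 (vowel merger): wonsasroenge → wunsasruenge
  rule 2 (unconditioned shift): wunsasruenge → wunsasruenke
  rule 3: no change — wunsasruenke
  rule 4 (glide loss): wunsasruenke → unsasruenke
  ⇒ Orkaian unsasruenke

unsasruenke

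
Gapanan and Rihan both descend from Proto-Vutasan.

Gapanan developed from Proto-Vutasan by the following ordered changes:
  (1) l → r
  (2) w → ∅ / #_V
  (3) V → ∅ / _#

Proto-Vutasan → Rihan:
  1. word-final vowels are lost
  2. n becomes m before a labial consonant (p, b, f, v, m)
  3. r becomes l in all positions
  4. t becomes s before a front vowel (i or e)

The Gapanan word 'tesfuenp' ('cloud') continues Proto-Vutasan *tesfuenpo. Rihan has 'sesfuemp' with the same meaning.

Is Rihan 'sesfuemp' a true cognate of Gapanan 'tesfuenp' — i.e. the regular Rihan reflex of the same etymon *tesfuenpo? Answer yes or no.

Derive the expected Rihan reflex of *tesfuenpo:
Rihan: start from *tesfuenpo.
  rule 1 (apocope): tesfuenpo → tesfuenp
  rule 2 (nasal place assimilation): tesfuenp → tesfuemp
  rule 3: no change — tesfuemp
  rule 4 (palatalisation): tesfuemp → sesfuemp
  ⇒ Rihan sesfuemp
Rihan 'sesfuemp' matches the regular reflex exactly, so the pair is cognate.

yes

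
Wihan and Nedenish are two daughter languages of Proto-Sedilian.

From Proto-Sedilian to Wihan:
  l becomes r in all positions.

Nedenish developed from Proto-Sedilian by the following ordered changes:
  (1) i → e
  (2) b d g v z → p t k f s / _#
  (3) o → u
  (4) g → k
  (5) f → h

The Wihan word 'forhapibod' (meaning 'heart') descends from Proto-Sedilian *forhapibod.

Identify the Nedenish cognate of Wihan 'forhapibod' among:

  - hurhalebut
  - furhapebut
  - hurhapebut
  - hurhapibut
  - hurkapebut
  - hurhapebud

hurhapebut

Nedenish: *forhapibod > forhapebod > forhapebot > furhapebut > hurhapebut  (by vowel merger, final devoicing, vowel merger, unconditioned shift)
Only 'hurhapebut' matches the regular Nedenish development of *forhapibod.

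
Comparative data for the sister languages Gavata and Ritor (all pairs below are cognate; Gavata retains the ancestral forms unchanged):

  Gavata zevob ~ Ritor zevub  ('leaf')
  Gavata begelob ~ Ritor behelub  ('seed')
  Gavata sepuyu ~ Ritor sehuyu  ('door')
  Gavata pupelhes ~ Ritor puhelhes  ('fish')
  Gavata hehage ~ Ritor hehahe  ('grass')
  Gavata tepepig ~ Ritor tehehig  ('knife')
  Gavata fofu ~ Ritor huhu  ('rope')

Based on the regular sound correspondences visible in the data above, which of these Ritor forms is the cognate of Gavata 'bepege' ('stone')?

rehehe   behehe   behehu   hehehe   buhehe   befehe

behehe

pupelhes ~ puhelhes, tepepig ~ tehehig — Gavata p corresponds to Ritor h between vowels (before a front vowel).
begelob ~ behelub, hehage ~ hehahe — Gavata g corresponds to Ritor h between vowels (before a front vowel).
Applying these to Gavata 'bepege':
  bepege → behege   (p→h between vowels (before a front vowel))
  behege → behehe   (g→h between vowels (before a front vowel))
So the Ritor cognate is 'behehe'.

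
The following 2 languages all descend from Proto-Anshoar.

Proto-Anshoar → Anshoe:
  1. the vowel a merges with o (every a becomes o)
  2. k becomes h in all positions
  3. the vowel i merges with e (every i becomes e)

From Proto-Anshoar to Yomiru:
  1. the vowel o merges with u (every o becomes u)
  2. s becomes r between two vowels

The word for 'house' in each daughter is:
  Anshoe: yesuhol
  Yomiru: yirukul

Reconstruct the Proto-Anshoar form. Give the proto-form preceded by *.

Position 2: Anshoe has e, Yomiru has i. Yomiru preserves i here (none of its changes turn any other segment into i), so the proto-segment is *i.
Position 6: Anshoe has o, Yomiru has u. Taking the neighbouring segments as reconstructed: Anshoe o could go back to *a or *o; Yomiru u could go back to *o or *u — the one source consistent with every daughter is *o.
Verify the candidate proto-form against each daughter:
Anshoe: start from *yisukol.
  rule 1: no change — yisukol
  rule 2 (unconditioned shift): yisukol → yisuhol
  rule 3 (vowel merger): yisuhol → yesuhol
  ⇒ Anshoe yesuhol
Yomiru: *yisukol > yisukul > yirukul  (by vowel merger, rhotacism)
Only *yisukol yields all of Anshoe yesuhol, Yomiru yirukul.

*yisukol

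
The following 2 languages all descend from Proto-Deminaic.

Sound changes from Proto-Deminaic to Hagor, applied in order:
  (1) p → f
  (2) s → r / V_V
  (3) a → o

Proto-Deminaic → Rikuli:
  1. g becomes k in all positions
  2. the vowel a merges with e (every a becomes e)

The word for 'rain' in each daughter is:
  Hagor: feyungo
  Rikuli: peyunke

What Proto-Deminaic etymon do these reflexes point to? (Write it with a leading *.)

*peyunga

Position 7: Hagor has o, Rikuli has e. Taking the neighbouring segments as reconstructed: Hagor o could go back to *a or *o; Rikuli e could go back to *a or *e — the one source consistent with every daughter is *a.
Position 1: Hagor has f, Rikuli has p. Rikuli preserves p here (none of its changes turn any other segment into p), so the proto-segment is *p.
This points to *peyunga. Verify forward in each daughter:
Hagor: start from *peyunga.
  rule 1 (unconditioned shift): peyunga → feyunga
  rule 2: no change — feyunga
  rule 3 (vowel merger): feyunga → feyungo
  ⇒ Hagor feyungo
Rikuli: *peyunga
  peyunga → peyunka   [unconditioned shift]
  peyunka → peyunke   [vowel merger]
  giving Rikuli peyunke.
No other proto-form is consistent with every reflex, so the reconstruction is *peyunga.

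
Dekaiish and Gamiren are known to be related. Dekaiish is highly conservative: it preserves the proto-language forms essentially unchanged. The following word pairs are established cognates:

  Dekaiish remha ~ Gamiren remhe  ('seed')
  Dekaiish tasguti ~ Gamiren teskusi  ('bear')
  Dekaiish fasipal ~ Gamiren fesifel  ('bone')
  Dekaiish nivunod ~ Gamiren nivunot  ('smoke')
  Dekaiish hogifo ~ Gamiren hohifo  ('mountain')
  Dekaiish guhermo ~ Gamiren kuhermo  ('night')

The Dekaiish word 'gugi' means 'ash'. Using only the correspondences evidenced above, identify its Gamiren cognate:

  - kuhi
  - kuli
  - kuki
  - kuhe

kuhi

guhermo ~ kuhermo — Dekaiish g corresponds to Gamiren k word-initially before a back vowel.
hogifo ~ hohifo — Dekaiish g corresponds to Gamiren h between vowels (before a front vowel).
Applying these to Dekaiish 'gugi':
  gugi → kugi   (g→k word-initially before a back vowel)
  kugi → kuhi   (g→h between vowels (before a front vowel))
So the Gamiren cognate is 'kuhi'.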